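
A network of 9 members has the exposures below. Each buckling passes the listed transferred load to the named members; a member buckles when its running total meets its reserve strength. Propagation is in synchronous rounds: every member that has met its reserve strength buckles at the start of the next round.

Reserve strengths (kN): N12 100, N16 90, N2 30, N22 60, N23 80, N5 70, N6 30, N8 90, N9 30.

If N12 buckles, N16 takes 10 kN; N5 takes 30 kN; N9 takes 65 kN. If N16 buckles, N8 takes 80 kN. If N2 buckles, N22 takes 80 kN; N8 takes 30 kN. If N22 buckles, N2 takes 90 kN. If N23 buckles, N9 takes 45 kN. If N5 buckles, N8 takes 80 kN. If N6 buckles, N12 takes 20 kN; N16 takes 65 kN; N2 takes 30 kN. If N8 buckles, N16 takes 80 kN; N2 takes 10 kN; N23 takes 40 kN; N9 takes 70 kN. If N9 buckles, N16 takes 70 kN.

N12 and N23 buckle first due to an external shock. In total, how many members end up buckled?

Round 1 — N12, N23 buckle (initial).
  N16: +10 → 10 < 90
  N5: +30 → 30 < 70
  N9: +65+45 → 110 ≥ 30
Round 2 — N9 buckles.
  N16: +70 → 80 < 90
No further bucklings.

3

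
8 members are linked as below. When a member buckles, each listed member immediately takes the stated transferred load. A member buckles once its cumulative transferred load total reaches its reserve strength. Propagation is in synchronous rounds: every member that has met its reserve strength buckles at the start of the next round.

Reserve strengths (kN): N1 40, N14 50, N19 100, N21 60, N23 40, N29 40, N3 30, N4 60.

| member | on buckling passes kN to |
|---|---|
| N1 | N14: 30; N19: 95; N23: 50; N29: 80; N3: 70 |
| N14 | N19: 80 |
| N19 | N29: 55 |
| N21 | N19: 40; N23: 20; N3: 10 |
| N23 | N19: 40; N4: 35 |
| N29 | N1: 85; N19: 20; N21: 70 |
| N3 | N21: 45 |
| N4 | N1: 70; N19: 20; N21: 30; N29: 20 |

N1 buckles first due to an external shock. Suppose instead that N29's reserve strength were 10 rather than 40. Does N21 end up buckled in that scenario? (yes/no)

yes

With N29's reserve strength at 10:
Round 1 — N1 buckles (initial).
  N14: +30 → 30 < 50
  N19: +95 → 95 < 100
  N23: +50 → 50 ≥ 40
  N29: +80 → 80 ≥ 10
  N3: +70 → 70 ≥ 30
Round 2 — N23, N29, N3 buckle.
  N19: +40+20 → 155 ≥ 100
  N21: +70+45 → 115 ≥ 60
  N4: +35 → 35 < 60
Round 3 — N19, N21 buckle.
No further bucklings.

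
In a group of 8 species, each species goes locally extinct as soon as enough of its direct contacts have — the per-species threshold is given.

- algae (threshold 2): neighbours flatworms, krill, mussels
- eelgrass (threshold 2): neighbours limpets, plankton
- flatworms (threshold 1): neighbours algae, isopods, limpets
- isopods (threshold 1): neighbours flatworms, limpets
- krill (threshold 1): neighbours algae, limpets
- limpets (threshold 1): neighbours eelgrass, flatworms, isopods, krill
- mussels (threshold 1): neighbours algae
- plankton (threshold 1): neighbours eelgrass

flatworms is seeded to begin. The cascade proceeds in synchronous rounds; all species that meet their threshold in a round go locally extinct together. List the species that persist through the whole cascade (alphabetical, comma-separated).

Round 1 — flatworms goes locally extinct (initial).
Round 2 — checking thresholds:
  algae: 1 of 3 neighbours < 2, holds.
  isopods: 1 of 2 neighbours ≥ 1, goes locally extinct.
  limpets: 1 of 4 neighbours ≥ 1, goes locally extinct.
Round 3 — checking thresholds:
  algae: 1 of 3 neighbours < 2, holds.
  eelgrass: 1 of 2 neighbours < 2, holds.
  krill: 1 of 2 neighbours ≥ 1, goes locally extinct.
Round 4 — checking thresholds:
  algae: 2 of 3 neighbours ≥ 2, goes locally extinct.
  eelgrass: 1 of 2 neighbours < 2, holds.
Round 5 — checking thresholds:
  eelgrass: 1 of 2 neighbours < 2, holds.
  mussels: 1 of 1 neighbours ≥ 1, goes locally extinct.
Round 6 — no new extinctions; cascade stops.

eelgrass, plankton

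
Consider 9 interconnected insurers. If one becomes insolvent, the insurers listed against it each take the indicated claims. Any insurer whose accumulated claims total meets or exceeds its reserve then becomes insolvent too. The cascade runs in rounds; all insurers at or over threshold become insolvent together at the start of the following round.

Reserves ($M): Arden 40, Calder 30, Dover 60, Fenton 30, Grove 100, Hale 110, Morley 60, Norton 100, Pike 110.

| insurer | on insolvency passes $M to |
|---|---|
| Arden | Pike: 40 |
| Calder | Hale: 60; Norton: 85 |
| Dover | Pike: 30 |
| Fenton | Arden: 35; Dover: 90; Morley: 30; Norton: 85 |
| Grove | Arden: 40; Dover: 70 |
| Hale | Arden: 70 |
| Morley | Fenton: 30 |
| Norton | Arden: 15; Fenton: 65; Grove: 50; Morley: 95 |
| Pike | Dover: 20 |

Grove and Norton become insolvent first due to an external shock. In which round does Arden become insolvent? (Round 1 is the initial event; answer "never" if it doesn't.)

Round 1 — Grove, Norton become insolvent (initial).
  Arden: +40+15 → 55 ≥ 40
  Dover: +70 → 70 ≥ 60
  Fenton: +65 → 65 ≥ 30
  Morley: +95 → 95 ≥ 60
Round 2 — Arden, Dover, Fenton, Morley become insolvent.
  Pike: +40+30 → 70 < 110
No further insolvencies.

2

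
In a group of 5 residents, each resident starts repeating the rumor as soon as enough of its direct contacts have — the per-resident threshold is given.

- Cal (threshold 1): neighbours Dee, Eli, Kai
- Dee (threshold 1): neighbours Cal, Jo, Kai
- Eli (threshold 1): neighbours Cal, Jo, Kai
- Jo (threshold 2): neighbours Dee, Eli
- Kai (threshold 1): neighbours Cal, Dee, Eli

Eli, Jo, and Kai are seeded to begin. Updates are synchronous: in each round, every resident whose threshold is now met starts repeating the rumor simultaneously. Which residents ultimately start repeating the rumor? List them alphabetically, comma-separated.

Round 1 — Eli, Jo, Kai start repeating the rumor (initial).
Round 2 — checking thresholds:
  Cal: 2 of 3 neighbours ≥ 1, starts repeating the rumor.
  Dee: 2 of 3 neighbours ≥ 1, starts repeating the rumor.
Round 3 — no new spreads; cascade stops.

Cal, Dee, Eli, Jo, Kai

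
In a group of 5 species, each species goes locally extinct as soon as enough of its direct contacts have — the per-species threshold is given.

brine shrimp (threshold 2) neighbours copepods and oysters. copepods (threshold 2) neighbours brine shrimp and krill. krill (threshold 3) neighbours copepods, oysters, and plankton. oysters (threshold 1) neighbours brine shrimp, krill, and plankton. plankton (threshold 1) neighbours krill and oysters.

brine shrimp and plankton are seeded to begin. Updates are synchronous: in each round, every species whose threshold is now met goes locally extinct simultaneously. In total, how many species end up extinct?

3

Round 1 — brine shrimp, plankton go locally extinct (initial).
Round 2 — checking thresholds:
  copepods: 1 of 2 neighbours < 2, holds.
  krill: 1 of 3 neighbours < 3, holds.
  oysters: 2 of 3 neighbours ≥ 1, goes locally extinct.
Round 3 — no new extinctions; cascade stops.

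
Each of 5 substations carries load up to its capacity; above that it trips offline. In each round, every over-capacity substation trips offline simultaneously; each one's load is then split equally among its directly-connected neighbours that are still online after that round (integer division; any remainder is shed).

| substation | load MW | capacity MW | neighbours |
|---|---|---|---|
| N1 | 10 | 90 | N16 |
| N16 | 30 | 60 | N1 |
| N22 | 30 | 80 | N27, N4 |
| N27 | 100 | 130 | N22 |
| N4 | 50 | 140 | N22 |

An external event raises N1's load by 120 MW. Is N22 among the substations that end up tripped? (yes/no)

Round 1 — N1 at 130 > 90. N1 trips offline.
  N1 sheds 130 MW to N16: 130 each.
    N16: 30+130 = 160 > 60
Round 2 — N16 trips offline.
  N16 sheds 160 MW: no online neighbours, lost.
No further trips.

no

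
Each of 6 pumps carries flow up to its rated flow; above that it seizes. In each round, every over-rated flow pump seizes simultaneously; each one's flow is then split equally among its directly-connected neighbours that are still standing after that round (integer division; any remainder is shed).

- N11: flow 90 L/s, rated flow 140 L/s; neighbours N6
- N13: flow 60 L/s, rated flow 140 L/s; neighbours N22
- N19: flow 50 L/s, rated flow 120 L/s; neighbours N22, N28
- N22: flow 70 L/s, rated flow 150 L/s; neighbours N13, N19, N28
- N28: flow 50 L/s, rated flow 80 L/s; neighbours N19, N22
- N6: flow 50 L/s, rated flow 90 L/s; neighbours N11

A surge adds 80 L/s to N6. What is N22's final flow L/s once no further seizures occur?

Round 1 — N6 at 130 > 90. N6 seizes.
  N6 sheds 130 L/s to N11: 130 each.
    N11: 90+130 = 220 > 140
Round 2 — N11 seizes.
  N11 sheds 220 L/s: no online neighbours, lost.
No further seizures.

70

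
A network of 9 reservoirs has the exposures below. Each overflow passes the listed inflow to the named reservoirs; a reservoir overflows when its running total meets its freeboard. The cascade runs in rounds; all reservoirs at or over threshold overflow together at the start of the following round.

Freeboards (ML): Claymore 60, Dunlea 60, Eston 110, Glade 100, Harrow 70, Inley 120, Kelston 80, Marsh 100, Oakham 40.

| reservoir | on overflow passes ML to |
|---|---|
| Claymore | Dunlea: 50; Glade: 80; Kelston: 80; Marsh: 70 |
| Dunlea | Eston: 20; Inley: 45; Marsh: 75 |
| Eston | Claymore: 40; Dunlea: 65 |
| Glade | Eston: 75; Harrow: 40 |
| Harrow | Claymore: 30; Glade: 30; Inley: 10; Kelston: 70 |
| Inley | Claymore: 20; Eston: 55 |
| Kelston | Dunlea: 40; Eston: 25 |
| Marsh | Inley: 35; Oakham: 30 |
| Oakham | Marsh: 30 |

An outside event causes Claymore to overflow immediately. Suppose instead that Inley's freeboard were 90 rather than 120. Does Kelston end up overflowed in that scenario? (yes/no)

With Inley's freeboard at 90:
Round 1 — Claymore overflows (initial).
  Dunlea: +50 → 50 < 60
  Glade: +80 → 80 < 100
  Kelston: +80 → 80 ≥ 80
  Marsh: +70 → 70 < 100
Round 2 — Kelston overflows.
  Dunlea: +40 → 90 ≥ 60
  Eston: +25 → 25 < 110
Round 3 — Dunlea overflows.
  Eston: +20 → 45 < 110
  Inley: +45 → 45 < 90
  Marsh: +75 → 145 ≥ 100
Round 4 — Marsh overflows.
  Inley: +35 → 80 < 90
  Oakham: +30 → 30 < 40
No further overflows.

yes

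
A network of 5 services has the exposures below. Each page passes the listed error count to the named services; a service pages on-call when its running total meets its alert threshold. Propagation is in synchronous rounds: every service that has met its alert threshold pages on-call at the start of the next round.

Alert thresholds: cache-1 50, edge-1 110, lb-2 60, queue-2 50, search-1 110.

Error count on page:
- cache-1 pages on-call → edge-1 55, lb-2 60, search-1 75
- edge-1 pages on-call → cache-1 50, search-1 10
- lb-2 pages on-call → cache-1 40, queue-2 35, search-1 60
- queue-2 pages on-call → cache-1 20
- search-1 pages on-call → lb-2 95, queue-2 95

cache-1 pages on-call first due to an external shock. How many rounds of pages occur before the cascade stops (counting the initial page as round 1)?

Round 1 — cache-1 pages on-call (initial).
  edge-1: +55 → 55 < 110
  lb-2: +60 → 60 ≥ 60
  search-1: +75 → 75 < 110
Round 2 — lb-2 pages on-call.
  queue-2: +35 → 35 < 50
  search-1: +60 → 135 ≥ 110
Round 3 — search-1 pages on-call.
  queue-2: +95 → 130 ≥ 50
Round 4 — queue-2 pages on-call.
No further pages.

4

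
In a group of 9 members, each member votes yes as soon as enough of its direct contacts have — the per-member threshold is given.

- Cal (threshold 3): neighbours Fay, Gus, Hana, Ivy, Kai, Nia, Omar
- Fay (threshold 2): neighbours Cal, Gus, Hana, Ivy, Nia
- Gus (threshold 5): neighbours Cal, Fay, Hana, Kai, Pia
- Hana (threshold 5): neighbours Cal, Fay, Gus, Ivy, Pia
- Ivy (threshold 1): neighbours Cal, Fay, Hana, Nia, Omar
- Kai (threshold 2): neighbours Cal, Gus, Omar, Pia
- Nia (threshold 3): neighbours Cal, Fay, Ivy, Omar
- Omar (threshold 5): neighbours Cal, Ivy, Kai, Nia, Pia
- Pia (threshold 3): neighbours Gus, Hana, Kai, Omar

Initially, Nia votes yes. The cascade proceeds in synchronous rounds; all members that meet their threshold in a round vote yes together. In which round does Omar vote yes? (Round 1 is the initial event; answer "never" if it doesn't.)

Round 1 — Nia votes yes (initial).
Round 2 — checking thresholds:
  Cal: 1 of 7 neighbours < 3, below threshold.
  Fay: 1 of 5 neighbours < 2, below threshold.
  Ivy: 1 of 5 neighbours ≥ 1, votes yes.
  Omar: 1 of 5 neighbours < 5, below threshold.
Round 3 — checking thresholds:
  Cal: 2 of 7 neighbours < 3, below threshold.
  Fay: 2 of 5 neighbours ≥ 2, votes yes.
  Hana: 1 of 5 neighbours < 5, below threshold.
  Omar: 2 of 5 neighbours < 5, below threshold.
Round 4 — checking thresholds:
  Cal: 3 of 7 neighbours ≥ 3, votes yes.
  Gus: 1 of 5 neighbours < 5, below threshold.
  Hana: 2 of 5 neighbours < 5, below threshold.
  Omar: 2 of 5 neighbours < 5, below threshold.
Round 5 — no new yes votes; cascade stops.

never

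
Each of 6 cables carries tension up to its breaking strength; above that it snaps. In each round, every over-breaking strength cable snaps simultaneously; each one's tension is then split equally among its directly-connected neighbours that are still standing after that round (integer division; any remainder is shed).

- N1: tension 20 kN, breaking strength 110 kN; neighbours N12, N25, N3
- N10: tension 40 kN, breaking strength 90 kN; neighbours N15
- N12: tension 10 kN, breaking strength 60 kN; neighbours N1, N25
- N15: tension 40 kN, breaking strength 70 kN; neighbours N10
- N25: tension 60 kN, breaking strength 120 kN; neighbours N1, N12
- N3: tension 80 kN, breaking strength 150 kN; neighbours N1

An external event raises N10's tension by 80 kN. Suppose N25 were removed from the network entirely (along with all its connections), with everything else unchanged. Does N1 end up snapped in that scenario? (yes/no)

no

With N25 removed:
Round 1 — N10 at 120 > 90. N10 snaps.
  N10 sheds 120 kN to N15: 120 each.
    N15: 40+120 = 160 > 70
Round 2 — N15 snaps.
  N15 sheds 160 kN: no online neighbours, lost.
No further breaks.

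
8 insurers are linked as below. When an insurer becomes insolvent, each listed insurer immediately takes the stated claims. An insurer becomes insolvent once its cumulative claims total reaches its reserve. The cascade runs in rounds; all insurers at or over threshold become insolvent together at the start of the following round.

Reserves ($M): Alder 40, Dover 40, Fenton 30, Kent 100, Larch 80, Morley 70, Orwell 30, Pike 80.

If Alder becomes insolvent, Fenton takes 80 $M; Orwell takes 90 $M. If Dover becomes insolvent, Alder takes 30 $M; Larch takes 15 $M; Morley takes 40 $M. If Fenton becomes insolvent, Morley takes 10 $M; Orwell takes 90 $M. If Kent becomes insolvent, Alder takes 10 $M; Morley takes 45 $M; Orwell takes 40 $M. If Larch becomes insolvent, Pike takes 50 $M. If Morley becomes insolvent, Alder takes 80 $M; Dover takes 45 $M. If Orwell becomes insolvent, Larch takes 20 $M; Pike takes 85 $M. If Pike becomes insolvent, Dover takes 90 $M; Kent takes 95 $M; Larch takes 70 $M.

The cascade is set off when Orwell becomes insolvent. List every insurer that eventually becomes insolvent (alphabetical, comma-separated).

Dover, Larch, Orwell, Pike

Round 1 — Orwell becomes insolvent (initial).
  Larch: +20 → 20 < 80
  Pike: +85 → 85 ≥ 80
Round 2 — Pike becomes insolvent.
  Dover: +90 → 90 ≥ 40
  Kent: +95 → 95 < 100
  Larch: +70 → 90 ≥ 80
Round 3 — Dover, Larch become insolvent.
  Alder: +30 → 30 < 40
  Morley: +40 → 40 < 70
No further insolvencies.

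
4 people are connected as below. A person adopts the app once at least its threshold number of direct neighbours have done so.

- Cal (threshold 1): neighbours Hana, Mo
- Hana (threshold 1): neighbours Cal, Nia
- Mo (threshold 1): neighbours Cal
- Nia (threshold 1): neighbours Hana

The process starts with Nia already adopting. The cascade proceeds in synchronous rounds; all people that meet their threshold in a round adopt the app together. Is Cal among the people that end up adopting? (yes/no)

yes

Round 1 — Nia adopts the app (initial).
Round 2 — checking thresholds:
  Hana: 1 of 2 neighbours ≥ 1, adopts the app.
Round 3 — checking thresholds:
  Cal: 1 of 2 neighbours ≥ 1, adopts the app.
Round 4 — checking thresholds:
  Mo: 1 of 1 neighbours ≥ 1, adopts the app.
Round 5 — no new adoptions; cascade stops.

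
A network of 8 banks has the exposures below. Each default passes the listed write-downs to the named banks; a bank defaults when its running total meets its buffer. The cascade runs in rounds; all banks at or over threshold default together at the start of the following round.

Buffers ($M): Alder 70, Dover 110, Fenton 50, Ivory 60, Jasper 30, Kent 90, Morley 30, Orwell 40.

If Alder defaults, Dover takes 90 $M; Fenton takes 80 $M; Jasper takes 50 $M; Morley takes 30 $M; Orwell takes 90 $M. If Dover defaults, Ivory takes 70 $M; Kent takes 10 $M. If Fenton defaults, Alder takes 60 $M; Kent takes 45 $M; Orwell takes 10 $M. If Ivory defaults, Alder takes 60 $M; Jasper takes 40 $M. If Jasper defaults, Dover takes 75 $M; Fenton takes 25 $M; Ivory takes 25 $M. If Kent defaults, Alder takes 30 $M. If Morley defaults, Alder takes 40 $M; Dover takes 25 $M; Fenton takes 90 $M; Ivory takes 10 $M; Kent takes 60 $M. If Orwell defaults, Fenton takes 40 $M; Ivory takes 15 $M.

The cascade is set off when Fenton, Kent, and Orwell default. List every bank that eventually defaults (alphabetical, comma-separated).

Alder, Dover, Fenton, Ivory, Jasper, Kent, Morley, Orwell

Round 1 — Fenton, Kent, Orwell default (initial).
  Alder: +60+30 → 90 ≥ 70
  Ivory: +15 → 15 < 60
Round 2 — Alder defaults.
  Dover: +90 → 90 < 110
  Jasper: +50 → 50 ≥ 30
  Morley: +30 → 30 ≥ 30
Round 3 — Jasper, Morley default.
  Dover: +75+25 → 190 ≥ 110
  Ivory: +25+10 → 50 < 60
Round 4 — Dover defaults.
  Ivory: +70 → 120 ≥ 60
Round 5 — Ivory defaults.
No further defaults.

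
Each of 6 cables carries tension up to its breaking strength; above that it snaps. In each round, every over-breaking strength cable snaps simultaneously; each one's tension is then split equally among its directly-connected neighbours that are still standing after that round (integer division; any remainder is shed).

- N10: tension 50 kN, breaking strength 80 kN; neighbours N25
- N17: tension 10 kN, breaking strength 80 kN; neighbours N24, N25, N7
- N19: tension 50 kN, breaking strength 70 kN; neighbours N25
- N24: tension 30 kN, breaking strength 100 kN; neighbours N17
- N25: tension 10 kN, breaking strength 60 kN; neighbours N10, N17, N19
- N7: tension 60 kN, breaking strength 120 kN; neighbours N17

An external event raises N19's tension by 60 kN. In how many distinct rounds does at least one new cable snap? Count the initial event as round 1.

3

Round 1 — N19 at 110 > 70. N19 snaps.
  N19 sheds 110 kN to N25: 110 each.
    N25: 10+110 = 120 > 60
Round 2 — N25 snaps.
  N25 sheds 120 kN to N10, N17: 60 each.
    N10: 50+60 = 110 > 80
    N17: 10+60 = 70 ≤ 80
Round 3 — N10 snaps.
  N10 sheds 110 kN: no online neighbours, lost.
No further breaks.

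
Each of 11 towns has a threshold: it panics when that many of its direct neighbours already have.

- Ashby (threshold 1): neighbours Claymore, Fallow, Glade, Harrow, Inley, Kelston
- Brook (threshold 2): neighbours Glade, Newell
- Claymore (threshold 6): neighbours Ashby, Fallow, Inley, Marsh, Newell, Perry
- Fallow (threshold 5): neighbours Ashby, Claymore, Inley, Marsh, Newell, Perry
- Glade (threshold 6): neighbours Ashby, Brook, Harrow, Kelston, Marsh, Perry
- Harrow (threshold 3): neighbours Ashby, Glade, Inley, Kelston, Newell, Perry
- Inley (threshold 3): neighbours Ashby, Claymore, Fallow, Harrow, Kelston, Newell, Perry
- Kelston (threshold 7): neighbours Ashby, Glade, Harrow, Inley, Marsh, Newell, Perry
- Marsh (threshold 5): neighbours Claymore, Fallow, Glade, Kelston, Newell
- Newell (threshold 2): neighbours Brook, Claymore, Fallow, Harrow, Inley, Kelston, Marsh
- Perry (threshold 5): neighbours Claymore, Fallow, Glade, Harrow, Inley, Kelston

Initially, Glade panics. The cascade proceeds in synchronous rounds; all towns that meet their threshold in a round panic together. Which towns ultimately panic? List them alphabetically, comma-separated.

Ashby, Glade

Round 1 — Glade panics (initial).
Round 2 — checking thresholds:
  Ashby: 1 of 6 neighbours ≥ 1, panics.
  Brook: 1 of 2 neighbours < 2, below threshold.
  Harrow: 1 of 6 neighbours < 3, below threshold.
  Kelston: 1 of 7 neighbours < 7, below threshold.
  Marsh: 1 of 5 neighbours < 5, below threshold.
  Perry: 1 of 6 neighbours < 5, below threshold.
Round 3 — no new panics; cascade stops.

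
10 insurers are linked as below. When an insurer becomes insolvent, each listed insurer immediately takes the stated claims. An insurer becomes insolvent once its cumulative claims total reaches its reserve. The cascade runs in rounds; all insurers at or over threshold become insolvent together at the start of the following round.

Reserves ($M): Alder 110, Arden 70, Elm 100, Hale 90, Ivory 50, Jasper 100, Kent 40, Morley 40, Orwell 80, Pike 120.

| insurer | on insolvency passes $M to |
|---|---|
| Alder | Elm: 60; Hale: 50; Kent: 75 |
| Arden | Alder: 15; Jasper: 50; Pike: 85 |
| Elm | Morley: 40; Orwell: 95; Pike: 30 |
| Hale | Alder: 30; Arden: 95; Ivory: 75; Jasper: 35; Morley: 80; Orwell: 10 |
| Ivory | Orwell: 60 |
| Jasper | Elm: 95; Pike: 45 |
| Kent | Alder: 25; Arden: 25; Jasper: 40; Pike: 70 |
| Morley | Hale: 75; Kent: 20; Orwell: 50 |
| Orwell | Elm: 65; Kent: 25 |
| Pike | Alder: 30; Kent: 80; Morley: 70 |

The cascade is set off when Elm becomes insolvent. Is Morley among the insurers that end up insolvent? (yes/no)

yes

Round 1 — Elm becomes insolvent (initial).
  Morley: +40 → 40 ≥ 40
  Orwell: +95 → 95 ≥ 80
  Pike: +30 → 30 < 120
Round 2 — Morley, Orwell become insolvent.
  Hale: +75 → 75 < 90
  Kent: +20+25 → 45 ≥ 40
Round 3 — Kent becomes insolvent.
  Alder: +25 → 25 < 110
  Arden: +25 → 25 < 70
  Jasper: +40 → 40 < 100
  Pike: +70 → 100 < 120
No further insolvencies.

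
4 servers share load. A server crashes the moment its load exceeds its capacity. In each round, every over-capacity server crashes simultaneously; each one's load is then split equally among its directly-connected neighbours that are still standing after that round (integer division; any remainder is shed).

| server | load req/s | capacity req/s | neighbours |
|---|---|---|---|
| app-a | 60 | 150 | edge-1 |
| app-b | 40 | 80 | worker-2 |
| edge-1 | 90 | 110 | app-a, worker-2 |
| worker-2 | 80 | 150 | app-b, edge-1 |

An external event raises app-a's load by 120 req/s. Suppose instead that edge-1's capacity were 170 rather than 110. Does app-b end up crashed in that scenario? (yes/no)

With edge-1's capacity at 170:
Round 1 — app-a at 180 > 150. app-a crashes.
  app-a sheds 180 req/s to edge-1: 180 each.
    edge-1: 90+180 = 270 > 170
Round 2 — edge-1 crashes.
  edge-1 sheds 270 req/s to worker-2: 270 each.
    worker-2: 80+270 = 350 > 150
Round 3 — worker-2 crashes.
  worker-2 sheds 350 req/s to app-b: 350 each.
    app-b: 40+350 = 390 > 80
Round 4 — app-b crashes.
  app-b sheds 390 req/s: no online neighbours, lost.
No further crashes.

yes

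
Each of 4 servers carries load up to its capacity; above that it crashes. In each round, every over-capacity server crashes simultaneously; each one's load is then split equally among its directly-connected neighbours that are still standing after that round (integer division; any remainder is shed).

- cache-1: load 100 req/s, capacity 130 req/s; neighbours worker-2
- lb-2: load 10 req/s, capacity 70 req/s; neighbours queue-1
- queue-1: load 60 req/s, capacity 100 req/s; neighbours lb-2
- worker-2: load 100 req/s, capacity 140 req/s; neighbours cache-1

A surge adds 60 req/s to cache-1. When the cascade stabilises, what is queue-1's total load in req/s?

Round 1 — cache-1 at 160 > 130. cache-1 crashes.
  cache-1 sheds 160 req/s to worker-2: 160 each.
    worker-2: 100+160 = 260 > 140
Round 2 — worker-2 crashes.
  worker-2 sheds 260 req/s: no online neighbours, lost.
No further crashes.

60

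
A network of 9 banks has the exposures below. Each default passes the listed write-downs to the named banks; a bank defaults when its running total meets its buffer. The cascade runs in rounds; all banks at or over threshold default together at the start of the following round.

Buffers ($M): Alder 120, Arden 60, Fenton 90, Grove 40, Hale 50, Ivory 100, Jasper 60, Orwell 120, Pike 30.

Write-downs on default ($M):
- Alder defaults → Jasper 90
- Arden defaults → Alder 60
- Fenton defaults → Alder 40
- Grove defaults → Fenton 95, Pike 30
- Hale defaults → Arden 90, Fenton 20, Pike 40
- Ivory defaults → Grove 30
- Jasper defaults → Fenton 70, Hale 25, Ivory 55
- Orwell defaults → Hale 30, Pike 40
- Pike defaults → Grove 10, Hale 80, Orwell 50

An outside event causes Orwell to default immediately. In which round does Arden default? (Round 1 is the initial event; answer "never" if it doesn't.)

4

Round 1 — Orwell defaults (initial).
  Hale: +30 → 30 < 50
  Pike: +40 → 40 ≥ 30
Round 2 — Pike defaults.
  Grove: +10 → 10 < 40
  Hale: +80 → 110 ≥ 50
Round 3 — Hale defaults.
  Arden: +90 → 90 ≥ 60
  Fenton: +20 → 20 < 90
Round 4 — Arden defaults.
  Alder: +60 → 60 < 120
No further defaults.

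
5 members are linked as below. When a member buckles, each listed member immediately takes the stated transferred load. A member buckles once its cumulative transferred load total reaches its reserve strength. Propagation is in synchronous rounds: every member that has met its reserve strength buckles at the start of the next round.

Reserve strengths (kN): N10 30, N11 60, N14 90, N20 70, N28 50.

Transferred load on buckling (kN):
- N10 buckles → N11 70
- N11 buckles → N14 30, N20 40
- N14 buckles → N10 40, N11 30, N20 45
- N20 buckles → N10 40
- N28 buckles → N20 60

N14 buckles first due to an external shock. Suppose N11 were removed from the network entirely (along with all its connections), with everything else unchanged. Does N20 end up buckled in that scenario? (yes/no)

With N11 removed:
Round 1 — N14 buckles (initial).
  N10: +40 → 40 ≥ 30
  N20: +45 → 45 < 70
Round 2 — N10 buckles.
No further bucklings.

no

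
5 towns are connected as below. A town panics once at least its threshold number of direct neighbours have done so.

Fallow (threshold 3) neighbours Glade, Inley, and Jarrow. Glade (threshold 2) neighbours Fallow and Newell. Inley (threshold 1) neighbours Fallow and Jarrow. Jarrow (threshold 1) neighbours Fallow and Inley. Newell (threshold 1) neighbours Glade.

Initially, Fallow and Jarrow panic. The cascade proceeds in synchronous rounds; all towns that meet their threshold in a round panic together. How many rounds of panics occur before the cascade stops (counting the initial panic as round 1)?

2

Round 1 — Fallow, Jarrow panic (initial).
Round 2 — checking thresholds:
  Glade: 1 of 2 neighbours < 2, holds.
  Inley: 2 of 2 neighbours ≥ 1, panics.
Round 3 — no new panics; cascade stops.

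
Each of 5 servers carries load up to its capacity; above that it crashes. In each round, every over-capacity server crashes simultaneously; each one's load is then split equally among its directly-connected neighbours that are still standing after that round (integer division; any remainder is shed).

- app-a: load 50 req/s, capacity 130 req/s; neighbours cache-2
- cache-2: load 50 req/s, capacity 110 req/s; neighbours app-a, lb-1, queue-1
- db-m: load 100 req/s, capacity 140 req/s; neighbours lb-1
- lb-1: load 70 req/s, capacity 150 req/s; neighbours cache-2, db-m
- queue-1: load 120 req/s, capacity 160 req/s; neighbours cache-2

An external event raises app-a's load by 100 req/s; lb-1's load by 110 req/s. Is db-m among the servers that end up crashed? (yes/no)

yes

Round 1 — app-a at 150 > 130; lb-1 at 180 > 150. app-a, lb-1 crash.
  app-a sheds 150 req/s to cache-2: 150 each.
    cache-2: 50+150 = 200 > 110
  lb-1 sheds 180 req/s to cache-2, db-m: 90 each.
    cache-2: 200+90 = 290 > 110
    db-m: 100+90 = 190 > 140
Round 2 — cache-2, db-m crash.
  cache-2 sheds 290 req/s to queue-1: 290 each.
    queue-1: 120+290 = 410 > 160
  db-m sheds 190 req/s: no online neighbours, lost.
Round 3 — queue-1 crashes.
  queue-1 sheds 410 req/s: no online neighbours, lost.
No further crashes.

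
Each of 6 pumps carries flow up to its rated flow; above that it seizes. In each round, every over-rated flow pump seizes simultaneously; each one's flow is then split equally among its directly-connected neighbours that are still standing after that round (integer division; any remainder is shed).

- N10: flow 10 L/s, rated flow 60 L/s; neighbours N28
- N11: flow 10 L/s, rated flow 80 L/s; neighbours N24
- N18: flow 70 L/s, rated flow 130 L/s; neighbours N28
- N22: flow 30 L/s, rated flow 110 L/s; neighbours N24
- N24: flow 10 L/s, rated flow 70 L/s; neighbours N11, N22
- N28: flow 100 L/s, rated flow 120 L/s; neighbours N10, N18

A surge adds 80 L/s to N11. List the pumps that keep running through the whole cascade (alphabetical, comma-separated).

Round 1 — N11 at 90 > 80. N11 seizes.
  N11 sheds 90 L/s to N24: 90 each.
    N24: 10+90 = 100 > 70
Round 2 — N24 seizes.
  N24 sheds 100 L/s to N22: 100 each.
    N22: 30+100 = 130 > 110
Round 3 — N22 seizes.
  N22 sheds 130 L/s: no online neighbours, lost.
No further seizures.

N10, N18, N28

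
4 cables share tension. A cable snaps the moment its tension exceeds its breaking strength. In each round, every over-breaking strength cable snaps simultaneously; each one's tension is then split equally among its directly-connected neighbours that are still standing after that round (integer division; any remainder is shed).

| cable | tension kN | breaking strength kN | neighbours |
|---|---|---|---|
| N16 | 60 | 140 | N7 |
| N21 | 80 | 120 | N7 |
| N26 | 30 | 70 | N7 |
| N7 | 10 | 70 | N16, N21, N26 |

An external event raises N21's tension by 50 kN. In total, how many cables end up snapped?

3

Round 1 — N21 at 130 > 120. N21 snaps.
  N21 sheds 130 kN to N7: 130 each.
    N7: 10+130 = 140 > 70
Round 2 — N7 snaps.
  N7 sheds 140 kN to N16, N26: 70 each.
    N16: 60+70 = 130 ≤ 140
    N26: 30+70 = 100 > 70
Round 3 — N26 snaps.
  N26 sheds 100 kN: no online neighbours, lost.
No further breaks.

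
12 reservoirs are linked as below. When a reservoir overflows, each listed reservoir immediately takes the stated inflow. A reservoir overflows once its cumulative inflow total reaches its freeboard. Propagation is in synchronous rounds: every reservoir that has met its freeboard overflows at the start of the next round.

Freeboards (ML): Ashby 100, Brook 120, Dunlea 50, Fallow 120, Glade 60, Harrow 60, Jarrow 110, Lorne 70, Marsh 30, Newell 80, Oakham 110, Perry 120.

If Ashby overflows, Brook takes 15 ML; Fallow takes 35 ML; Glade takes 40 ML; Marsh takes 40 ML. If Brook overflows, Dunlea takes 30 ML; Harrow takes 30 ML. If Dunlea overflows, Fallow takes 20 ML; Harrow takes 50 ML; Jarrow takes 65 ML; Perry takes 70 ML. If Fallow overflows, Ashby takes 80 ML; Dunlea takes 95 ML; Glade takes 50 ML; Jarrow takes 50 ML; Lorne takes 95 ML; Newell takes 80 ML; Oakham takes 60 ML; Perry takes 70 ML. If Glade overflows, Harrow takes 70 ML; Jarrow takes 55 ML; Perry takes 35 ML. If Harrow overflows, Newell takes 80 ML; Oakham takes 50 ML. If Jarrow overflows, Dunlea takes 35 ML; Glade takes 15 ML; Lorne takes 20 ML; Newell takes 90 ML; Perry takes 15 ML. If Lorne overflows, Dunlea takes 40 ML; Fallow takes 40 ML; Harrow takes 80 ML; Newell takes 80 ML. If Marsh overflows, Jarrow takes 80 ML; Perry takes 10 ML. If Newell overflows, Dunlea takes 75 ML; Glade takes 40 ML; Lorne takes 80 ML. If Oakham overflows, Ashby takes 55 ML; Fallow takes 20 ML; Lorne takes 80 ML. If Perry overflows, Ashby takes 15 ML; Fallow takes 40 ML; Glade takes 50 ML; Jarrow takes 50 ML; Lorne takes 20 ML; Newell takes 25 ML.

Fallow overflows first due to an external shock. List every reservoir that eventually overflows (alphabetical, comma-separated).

Round 1 — Fallow overflows (initial).
  Ashby: +80 → 80 < 100
  Dunlea: +95 → 95 ≥ 50
  Glade: +50 → 50 < 60
  Jarrow: +50 → 50 < 110
  Lorne: +95 → 95 ≥ 70
  Newell: +80 → 80 ≥ 80
  Oakham: +60 → 60 < 110
  Perry: +70 → 70 < 120
Round 2 — Dunlea, Lorne, Newell overflow.
  Glade: +40 → 90 ≥ 60
  Harrow: +50+80 → 130 ≥ 60
  Jarrow: +65 → 115 ≥ 110
  Perry: +70 → 140 ≥ 120
Round 3 — Glade, Harrow, Jarrow, Perry overflow.
  Ashby: +15 → 95 < 100
  Oakham: +50 → 110 ≥ 110
Round 4 — Oakham overflows.
  Ashby: +55 → 150 ≥ 100
Round 5 — Ashby overflows.
  Brook: +15 → 15 < 120
  Marsh: +40 → 40 ≥ 30
Round 6 — Marsh overflows.
No further overflows.

Ashby, Dunlea, Fallow, Glade, Harrow, Jarrow, Lorne, Marsh, Newell, Oakham, Perry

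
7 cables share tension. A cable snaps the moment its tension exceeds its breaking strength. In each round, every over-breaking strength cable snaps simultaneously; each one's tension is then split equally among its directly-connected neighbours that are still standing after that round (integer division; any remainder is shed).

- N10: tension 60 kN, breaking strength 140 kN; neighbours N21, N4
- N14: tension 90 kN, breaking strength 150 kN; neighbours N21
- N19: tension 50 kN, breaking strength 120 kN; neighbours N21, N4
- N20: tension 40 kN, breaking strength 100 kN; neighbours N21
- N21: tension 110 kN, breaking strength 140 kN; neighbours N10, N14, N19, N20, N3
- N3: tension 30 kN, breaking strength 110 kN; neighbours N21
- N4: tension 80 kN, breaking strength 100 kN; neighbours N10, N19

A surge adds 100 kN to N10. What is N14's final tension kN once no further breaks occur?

137

Round 1 — N10 at 160 > 140. N10 snaps.
  N10 sheds 160 kN to N21, N4: 80 each.
    N21: 110+80 = 190 > 140
    N4: 80+80 = 160 > 100
Round 2 — N21, N4 snap.
  N21 sheds 190 kN to N14, N19, N20, N3: 47 each (2 lost).
    N14: 90+47 = 137 ≤ 150
    N19: 50+47 = 97 ≤ 120
    N20: 40+47 = 87 ≤ 100
    N3: 30+47 = 77 ≤ 110
  N4 sheds 160 kN to N19: 160 each.
    N19: 97+160 = 257 > 120
Round 3 — N19 snaps.
  N19 sheds 257 kN: no online neighbours, lost.
No further breaks.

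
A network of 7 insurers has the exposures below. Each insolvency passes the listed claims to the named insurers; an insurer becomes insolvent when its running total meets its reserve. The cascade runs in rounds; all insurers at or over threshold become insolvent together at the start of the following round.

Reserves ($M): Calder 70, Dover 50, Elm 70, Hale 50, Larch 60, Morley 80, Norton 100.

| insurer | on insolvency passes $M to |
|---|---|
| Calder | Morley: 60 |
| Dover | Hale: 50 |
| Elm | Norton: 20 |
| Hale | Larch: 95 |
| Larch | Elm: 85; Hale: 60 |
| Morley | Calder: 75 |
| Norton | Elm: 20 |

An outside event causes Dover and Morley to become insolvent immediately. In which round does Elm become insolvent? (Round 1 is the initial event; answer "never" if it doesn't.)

Round 1 — Dover, Morley become insolvent (initial).
  Calder: +75 → 75 ≥ 70
  Hale: +50 → 50 ≥ 50
Round 2 — Calder, Hale become insolvent.
  Larch: +95 → 95 ≥ 60
Round 3 — Larch becomes insolvent.
  Elm: +85 → 85 ≥ 70
Round 4 — Elm becomes insolvent.
  Norton: +20 → 20 < 100
No further insolvencies.

4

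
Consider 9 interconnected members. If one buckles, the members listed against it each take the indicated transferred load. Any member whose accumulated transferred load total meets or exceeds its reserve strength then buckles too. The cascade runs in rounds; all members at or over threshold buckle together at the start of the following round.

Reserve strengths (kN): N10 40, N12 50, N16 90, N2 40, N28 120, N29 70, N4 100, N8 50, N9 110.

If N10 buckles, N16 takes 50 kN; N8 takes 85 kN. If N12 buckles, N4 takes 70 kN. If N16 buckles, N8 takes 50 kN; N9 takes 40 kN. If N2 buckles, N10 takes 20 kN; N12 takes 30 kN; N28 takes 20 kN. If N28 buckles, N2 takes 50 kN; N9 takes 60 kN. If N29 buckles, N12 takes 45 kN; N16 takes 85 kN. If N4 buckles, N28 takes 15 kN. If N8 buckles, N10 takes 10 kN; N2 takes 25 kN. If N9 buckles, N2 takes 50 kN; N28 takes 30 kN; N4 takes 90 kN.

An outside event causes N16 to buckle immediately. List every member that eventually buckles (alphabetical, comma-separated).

Round 1 — N16 buckles (initial).
  N8: +50 → 50 ≥ 50
  N9: +40 → 40 < 110
Round 2 — N8 buckles.
  N10: +10 → 10 < 40
  N2: +25 → 25 < 40
No further bucklings.

N16, N8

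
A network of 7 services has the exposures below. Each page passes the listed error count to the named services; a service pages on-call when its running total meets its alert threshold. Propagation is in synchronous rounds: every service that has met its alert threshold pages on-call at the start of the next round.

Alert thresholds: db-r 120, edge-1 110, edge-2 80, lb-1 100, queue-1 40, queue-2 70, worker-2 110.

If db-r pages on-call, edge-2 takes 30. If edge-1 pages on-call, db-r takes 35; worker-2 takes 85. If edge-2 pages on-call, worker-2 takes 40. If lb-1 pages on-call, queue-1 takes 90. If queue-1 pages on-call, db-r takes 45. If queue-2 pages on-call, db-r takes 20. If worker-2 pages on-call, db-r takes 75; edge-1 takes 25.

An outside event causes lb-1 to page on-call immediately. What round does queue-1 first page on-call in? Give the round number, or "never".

Round 1 — lb-1 pages on-call (initial).
  queue-1: +90 → 90 ≥ 40
Round 2 — queue-1 pages on-call.
  db-r: +45 → 45 < 120
No further pages.

2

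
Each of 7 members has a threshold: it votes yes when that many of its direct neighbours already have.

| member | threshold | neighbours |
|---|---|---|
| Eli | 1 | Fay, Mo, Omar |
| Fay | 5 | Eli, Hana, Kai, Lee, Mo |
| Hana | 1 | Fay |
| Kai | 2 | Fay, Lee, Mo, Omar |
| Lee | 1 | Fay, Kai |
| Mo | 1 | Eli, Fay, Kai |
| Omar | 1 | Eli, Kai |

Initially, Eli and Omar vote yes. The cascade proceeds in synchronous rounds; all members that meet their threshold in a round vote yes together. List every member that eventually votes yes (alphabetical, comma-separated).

Eli, Kai, Lee, Mo, Omar

Round 1 — Eli, Omar vote yes (initial).
Round 2 — checking thresholds:
  Fay: 1 of 5 neighbours < 5, below threshold.
  Kai: 1 of 4 neighbours < 2, below threshold.
  Mo: 1 of 3 neighbours ≥ 1, votes yes.
Round 3 — checking thresholds:
  Fay: 2 of 5 neighbours < 5, below threshold.
  Kai: 2 of 4 neighbours ≥ 2, votes yes.
Round 4 — checking thresholds:
  Fay: 3 of 5 neighbours < 5, below threshold.
  Lee: 1 of 2 neighbours ≥ 1, votes yes.
Round 5 — no new yes votes; cascade stops.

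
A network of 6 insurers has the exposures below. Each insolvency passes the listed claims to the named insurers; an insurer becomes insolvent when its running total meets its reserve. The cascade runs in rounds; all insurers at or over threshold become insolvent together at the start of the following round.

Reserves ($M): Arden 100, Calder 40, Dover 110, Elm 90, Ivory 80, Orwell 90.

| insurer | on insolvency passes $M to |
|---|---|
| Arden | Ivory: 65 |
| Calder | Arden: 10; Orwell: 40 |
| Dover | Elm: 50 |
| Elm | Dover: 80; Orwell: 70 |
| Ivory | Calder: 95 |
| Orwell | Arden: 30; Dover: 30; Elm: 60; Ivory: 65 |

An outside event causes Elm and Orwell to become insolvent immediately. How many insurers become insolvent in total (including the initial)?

3

Round 1 — Elm, Orwell become insolvent (initial).
  Arden: +30 → 30 < 100
  Dover: +80+30 → 110 ≥ 110
  Ivory: +65 → 65 < 80
Round 2 — Dover becomes insolvent.
No further insolvencies.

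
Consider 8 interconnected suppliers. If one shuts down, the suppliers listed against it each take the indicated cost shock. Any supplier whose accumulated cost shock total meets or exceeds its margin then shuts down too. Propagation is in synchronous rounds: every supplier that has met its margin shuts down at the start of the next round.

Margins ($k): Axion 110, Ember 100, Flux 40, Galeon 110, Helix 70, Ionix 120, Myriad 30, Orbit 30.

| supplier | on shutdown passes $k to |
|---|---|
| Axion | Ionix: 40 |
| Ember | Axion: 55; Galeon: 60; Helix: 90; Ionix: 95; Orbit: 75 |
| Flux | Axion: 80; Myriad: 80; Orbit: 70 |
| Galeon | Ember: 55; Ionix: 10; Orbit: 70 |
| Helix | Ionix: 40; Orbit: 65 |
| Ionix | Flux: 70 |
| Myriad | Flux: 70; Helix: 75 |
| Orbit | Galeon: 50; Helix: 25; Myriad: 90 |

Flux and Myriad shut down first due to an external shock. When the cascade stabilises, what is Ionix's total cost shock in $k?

Round 1 — Flux, Myriad shut down (initial).
  Axion: +80 → 80 < 110
  Helix: +75 → 75 ≥ 70
  Orbit: +70 → 70 ≥ 30
Round 2 — Helix, Orbit shut down.
  Galeon: +50 → 50 < 110
  Ionix: +40 → 40 < 120
No further shutdowns.

40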